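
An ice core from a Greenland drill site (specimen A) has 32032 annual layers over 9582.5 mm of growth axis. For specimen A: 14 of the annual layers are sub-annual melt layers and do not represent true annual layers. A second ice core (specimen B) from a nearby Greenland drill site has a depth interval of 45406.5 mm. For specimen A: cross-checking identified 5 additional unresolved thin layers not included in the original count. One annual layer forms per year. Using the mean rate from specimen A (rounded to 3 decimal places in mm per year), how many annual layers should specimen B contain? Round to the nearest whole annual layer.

Specimen A: after corrections the count is 32032 − 14 + 5 = 32023 annual layers.
A: Extension rate ≈ 9582.5 / 32023 = 0.299 mm/yr.
Specimen B: 45406.5 mm / 0.299 mm per year = 151861.20 years ≈ 151861 annual layers.

151861 annual layers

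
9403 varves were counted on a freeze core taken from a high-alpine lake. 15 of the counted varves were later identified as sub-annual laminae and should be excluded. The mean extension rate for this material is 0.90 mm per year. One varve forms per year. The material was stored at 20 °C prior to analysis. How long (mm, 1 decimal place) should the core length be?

8449.2 mm

True varve count = 9403 − 15 = 9388.
Length ≈ 0.90 × 9388 = 8449.2 mm.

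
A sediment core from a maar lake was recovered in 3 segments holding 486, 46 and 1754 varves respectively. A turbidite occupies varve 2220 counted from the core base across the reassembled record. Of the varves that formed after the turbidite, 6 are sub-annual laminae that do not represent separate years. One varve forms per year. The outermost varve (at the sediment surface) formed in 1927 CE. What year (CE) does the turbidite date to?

Total varves = 486 + 46 + 1754 = 2286.
Between varve 2220 and the sediment surface there are 2286 − 2220 = 66 varves.
Excluding 6 false varves: 66 − 6 = 60.
The varve at the sediment surface is 1927 CE, so the turbidite dates to 1927 − 60 = 1867 CE.

1867 CE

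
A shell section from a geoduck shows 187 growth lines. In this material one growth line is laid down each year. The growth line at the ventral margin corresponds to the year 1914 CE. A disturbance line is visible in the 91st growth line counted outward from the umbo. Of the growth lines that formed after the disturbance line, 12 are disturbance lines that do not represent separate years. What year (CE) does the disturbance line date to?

1830 CE

Between growth line 91 and the ventral margin there are 187 − 91 = 96 growth lines.
Removing the 12 false growth lines leaves 96 − 12 = 84 true growth lines beyond the disturbance line.
The growth line at the ventral margin is 1914 CE, so the disturbance line dates to 1914 − 84 = 1830 CE.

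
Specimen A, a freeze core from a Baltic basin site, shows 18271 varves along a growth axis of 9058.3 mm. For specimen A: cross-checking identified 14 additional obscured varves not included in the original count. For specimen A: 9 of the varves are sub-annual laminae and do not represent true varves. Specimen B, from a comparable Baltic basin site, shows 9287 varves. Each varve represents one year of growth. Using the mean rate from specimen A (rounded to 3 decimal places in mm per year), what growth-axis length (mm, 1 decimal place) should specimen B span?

Specimen A: true varve count = 18271 − 9 + 14 = 18276.
A: 9058.3 mm over 18276 years gives 9058.3 / 18276 ≈ 0.496 mm/yr.
For B, 0.496 mm/year × 9287 years = 4606.4 mm.

4606.4 mm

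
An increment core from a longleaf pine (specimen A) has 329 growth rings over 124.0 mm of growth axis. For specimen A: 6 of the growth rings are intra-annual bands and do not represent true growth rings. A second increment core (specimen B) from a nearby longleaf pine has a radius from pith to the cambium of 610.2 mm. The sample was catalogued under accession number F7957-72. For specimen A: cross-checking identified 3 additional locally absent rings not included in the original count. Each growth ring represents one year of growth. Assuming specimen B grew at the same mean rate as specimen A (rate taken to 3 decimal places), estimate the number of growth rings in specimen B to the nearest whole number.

1606 growth rings

Specimen A: after corrections the count is 329 − 6 + 3 = 326 growth rings.
A: Mean rate = 124.0 mm / 326 years ≈ 0.380 mm/yr.
B spans 610.2 / 0.380 = 1605.79 years ≈ 1606 growth rings.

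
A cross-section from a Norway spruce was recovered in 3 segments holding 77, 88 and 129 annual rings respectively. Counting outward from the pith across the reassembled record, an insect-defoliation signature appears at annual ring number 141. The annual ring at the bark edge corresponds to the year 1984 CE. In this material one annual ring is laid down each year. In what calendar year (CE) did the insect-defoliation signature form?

Total annual rings = 77 + 88 + 129 = 294.
The insect-defoliation signature sits at annual ring 141 from the pith, so 294 − 141 = 153 annual rings formed after it.
Counting back 153 years from 1984 CE places the insect-defoliation signature in 1984 − 153 = 1831 CE.

1831 CE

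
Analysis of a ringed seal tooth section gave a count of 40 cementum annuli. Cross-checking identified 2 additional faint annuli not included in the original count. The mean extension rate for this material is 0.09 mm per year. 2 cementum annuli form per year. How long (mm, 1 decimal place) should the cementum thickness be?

1.9 mm

True cementum annulus count = 40 + 2 = 42.
Dividing by 2 cementum annuli per year: 42 / 2 = 21 years.
21 years at 0.09 mm/year gives 0.09 × 21 = 1.9 mm.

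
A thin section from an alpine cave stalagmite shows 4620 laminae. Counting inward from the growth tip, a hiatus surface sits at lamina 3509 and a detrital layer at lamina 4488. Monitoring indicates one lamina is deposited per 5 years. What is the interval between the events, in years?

The two markers are separated by 4488 − 3509 = 979 laminae.
979 laminae at 5 years each span 979 × 5 = 4895 years.

4895 yr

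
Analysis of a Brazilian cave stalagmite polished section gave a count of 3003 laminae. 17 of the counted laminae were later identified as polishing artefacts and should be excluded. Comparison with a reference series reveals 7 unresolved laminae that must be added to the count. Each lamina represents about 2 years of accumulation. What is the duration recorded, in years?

5986 years

True lamina count = 3003 − 17 + 7 = 2993.
At 2 years per lamina, 2993 × 2 = 5986 years.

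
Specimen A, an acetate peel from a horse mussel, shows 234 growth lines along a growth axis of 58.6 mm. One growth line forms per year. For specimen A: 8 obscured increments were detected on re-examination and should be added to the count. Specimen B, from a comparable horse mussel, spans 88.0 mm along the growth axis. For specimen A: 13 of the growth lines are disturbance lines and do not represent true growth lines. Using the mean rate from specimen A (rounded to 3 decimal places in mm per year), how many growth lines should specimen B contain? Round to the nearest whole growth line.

344 growth lines

Specimen A: adjusted count: 234 − 13 + 8 = 229 growth lines.
A: Extension rate ≈ 58.6 / 229 = 0.256 mm per year.
B spans 88.0 / 0.256 = 343.75 years ≈ 344 growth lines.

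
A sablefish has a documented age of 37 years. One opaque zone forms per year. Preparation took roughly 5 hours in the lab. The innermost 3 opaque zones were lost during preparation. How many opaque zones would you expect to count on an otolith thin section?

Expected opaque zones over 37 years: 37.
Less the 3 uncaptured opaque zones: 37 − 3 = 34.

34 opaque zones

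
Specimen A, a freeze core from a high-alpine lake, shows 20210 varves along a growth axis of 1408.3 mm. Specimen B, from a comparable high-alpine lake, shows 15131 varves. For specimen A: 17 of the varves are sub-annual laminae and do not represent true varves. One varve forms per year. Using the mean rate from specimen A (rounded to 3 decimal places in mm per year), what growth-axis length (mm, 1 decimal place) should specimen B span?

Specimen A: after corrections the count is 20210 − 17 = 20193 varves.
A: Mean rate = 1408.3 mm / 20193 years ≈ 0.070 mm/year.
B's length ≈ 0.070 × 15131 = 1059.2 mm.

1059.2 mm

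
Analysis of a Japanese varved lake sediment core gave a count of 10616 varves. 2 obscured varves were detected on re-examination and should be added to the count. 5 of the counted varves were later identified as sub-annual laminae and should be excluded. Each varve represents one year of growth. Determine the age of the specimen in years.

10613 yr

After corrections the count is 10616 − 5 + 2 = 10613 varves.
One varve per year makes the duration 10613 years.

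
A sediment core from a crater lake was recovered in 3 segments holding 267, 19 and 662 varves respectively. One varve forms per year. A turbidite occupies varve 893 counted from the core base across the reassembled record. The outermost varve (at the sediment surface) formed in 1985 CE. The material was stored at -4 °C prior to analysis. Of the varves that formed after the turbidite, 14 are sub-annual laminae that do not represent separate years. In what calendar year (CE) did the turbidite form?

Total varves = 267 + 19 + 662 = 948.
948 − 893 = 55 varves lie beyond the turbidite toward the sediment surface.
Excluding 14 false varves: 55 − 14 = 41.
1985 − 41 = 1944 CE.

1944 CE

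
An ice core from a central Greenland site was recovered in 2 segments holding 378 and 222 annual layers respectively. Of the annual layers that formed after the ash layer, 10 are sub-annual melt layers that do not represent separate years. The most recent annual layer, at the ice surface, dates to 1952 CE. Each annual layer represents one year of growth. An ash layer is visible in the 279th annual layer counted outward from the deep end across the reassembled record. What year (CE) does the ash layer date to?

1641 CE

Total annual layers = 378 + 222 = 600.
Between annual layer 279 and the ice surface there are 600 − 279 = 321 annual layers.
321 − 10 false = 311 true annual layers after the ash layer.
Counting back 311 years from 1952 CE places the ash layer in 1952 − 311 = 1641 CE.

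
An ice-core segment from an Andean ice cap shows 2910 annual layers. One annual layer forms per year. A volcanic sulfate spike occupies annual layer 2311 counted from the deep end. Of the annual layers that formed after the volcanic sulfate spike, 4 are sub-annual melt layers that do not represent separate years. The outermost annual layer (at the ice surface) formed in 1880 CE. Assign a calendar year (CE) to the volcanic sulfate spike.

1285 CE

Between annual layer 2311 and the ice surface there are 2910 − 2311 = 599 annual layers.
Excluding 4 false annual layers: 599 − 4 = 595.
1880 − 595 = 1285 CE.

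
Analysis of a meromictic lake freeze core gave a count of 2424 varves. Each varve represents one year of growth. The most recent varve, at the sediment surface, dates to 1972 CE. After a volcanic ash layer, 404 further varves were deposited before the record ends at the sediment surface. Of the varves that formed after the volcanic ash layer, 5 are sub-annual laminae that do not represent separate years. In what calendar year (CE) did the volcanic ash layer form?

1573 CE

404 varves formed after the volcanic ash layer.
Excluding 5 false varves: 404 − 5 = 399.
Counting back 399 years from 1972 CE places the volcanic ash layer in 1972 − 399 = 1573 CE.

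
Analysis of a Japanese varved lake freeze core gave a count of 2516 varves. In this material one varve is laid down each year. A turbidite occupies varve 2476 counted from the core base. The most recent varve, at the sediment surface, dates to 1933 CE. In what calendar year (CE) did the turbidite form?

1893 CE

Between varve 2476 and the sediment surface there are 2516 − 2476 = 40 varves.
Counting back 40 years from 1933 CE places the turbidite in 1933 − 40 = 1893 CE.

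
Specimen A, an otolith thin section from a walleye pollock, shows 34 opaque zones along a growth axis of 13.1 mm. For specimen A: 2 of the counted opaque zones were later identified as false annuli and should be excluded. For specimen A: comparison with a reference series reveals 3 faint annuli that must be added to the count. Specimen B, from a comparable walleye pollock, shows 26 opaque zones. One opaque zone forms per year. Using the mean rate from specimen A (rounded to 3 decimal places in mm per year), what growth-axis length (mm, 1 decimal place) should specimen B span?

9.7 mm

Specimen A: after corrections the count is 34 − 2 + 3 = 35 opaque zones.
A: Mean rate = 13.1 mm / 35 years ≈ 0.374 mm/year.
For B, 0.374 mm/year × 26 years = 9.7 mm.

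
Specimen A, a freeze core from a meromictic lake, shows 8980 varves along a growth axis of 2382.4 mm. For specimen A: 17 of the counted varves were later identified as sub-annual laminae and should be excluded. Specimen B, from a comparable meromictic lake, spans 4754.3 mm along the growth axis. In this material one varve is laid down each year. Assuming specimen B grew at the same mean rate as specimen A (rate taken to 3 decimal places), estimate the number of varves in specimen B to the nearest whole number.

Specimen A: adjusted count: 8980 − 17 = 8963 varves.
A: 2382.4 mm over 8963 years gives 2382.4 / 8963 ≈ 0.266 mm/year.
B spans 4754.3 / 0.266 = 17873.31 years ≈ 17873 varves.

17873 varves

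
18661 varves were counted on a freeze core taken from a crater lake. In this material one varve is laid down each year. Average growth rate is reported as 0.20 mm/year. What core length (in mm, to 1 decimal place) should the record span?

The record spans 18661 years at 0.20 mm per year.
Predicted length = 0.20 mm/year × 18661 years = 3732.2 mm.

3732.2 mm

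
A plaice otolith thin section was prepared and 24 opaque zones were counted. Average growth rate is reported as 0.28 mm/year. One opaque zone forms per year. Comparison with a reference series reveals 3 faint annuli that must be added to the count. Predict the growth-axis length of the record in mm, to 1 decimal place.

After corrections the count is 24 + 3 = 27 opaque zones.
Length ≈ 0.28 × 27 = 7.6 mm.

7.6 mm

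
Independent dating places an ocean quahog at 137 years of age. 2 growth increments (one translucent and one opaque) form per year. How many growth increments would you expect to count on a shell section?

137 years at 2 growth increments per year gives 137 × 2 = 274 growth increments.
So 274 growth increments should be present.

274 growth increments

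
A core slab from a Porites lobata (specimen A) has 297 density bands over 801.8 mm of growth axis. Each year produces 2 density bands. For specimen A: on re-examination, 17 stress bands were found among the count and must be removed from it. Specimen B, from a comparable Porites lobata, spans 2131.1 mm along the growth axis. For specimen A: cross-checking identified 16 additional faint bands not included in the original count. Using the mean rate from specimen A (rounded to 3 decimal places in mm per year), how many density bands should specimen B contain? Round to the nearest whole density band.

787 density bands

Specimen A: adjusted count: 297 − 17 + 16 = 296 density bands.
Specimen A: 296 density bands at 2 per year is 296 / 2 = 148 years.
A: 801.8 mm over 148 years gives 801.8 / 148 ≈ 5.418 mm/yr.
Specimen B: 2131.1 mm / 5.418 mm per year = 393.34 years; at 2 density bands per year that is 393.34 × 2 ≈ 787 density bands.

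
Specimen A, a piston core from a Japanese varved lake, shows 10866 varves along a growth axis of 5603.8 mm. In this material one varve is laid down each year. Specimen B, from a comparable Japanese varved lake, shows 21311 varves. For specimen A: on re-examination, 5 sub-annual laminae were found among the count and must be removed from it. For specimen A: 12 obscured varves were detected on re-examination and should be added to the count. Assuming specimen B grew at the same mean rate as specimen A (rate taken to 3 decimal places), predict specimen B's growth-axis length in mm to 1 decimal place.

10975.2 mm

Specimen A: adjusted count: 10866 − 5 + 12 = 10873 varves.
A: Mean rate = 5603.8 mm / 10873 years ≈ 0.515 mm/year.
B's length ≈ 0.515 × 21311 = 10975.2 mm.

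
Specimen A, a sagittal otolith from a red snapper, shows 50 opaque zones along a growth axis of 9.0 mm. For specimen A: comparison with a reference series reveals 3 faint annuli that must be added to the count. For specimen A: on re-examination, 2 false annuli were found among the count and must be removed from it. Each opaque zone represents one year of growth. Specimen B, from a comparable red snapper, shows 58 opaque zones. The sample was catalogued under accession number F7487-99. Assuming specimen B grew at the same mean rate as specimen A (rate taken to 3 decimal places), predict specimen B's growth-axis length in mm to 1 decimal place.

Specimen A: after corrections the count is 50 − 2 + 3 = 51 opaque zones.
A: Mean rate = 9.0 mm / 51 years ≈ 0.176 mm/year.
For B, 0.176 mm/year × 58 years = 10.2 mm.

10.2 mm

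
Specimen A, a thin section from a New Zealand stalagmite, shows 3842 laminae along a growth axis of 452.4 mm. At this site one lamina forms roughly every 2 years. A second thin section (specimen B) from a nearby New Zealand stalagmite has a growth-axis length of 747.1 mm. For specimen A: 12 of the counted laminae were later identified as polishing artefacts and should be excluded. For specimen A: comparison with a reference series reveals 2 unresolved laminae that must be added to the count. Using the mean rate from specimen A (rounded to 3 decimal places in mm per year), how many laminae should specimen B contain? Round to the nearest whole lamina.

6331 laminae

Specimen A: adjusted count: 3842 − 12 + 2 = 3832 laminae.
Specimen A: at 2 years per lamina, 3832 × 2 = 7664 years.
A: Mean rate = 452.4 mm / 7664 years ≈ 0.059 mm per year.
B spans 747.1 / 0.059 = 12662.71 years; at 2 years per lamina that is 12662.71 / 2 ≈ 6331 laminae.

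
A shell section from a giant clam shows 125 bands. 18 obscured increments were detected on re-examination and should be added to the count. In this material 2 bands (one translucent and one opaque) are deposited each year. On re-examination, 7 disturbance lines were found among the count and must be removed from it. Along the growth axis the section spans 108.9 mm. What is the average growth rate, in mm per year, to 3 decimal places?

Correcting the raw count gives 125 − 7 + 18 = 136 true bands.
Dividing by 2 bands per year: 136 / 2 = 68 years.
Mean rate = 108.9 mm / 68 years ≈ 1.601 mm per year.

1.601 mm per year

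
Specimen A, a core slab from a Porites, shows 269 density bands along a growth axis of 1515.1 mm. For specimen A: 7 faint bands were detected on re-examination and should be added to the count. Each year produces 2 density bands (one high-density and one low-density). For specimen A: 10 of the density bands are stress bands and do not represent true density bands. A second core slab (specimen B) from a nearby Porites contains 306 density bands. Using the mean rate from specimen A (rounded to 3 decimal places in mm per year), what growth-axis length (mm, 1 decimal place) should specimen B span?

1743.0 mm

Specimen A: correcting the raw count gives 269 − 10 + 7 = 266 true density bands.
Specimen A: with 2 density bands per year, 266 / 2 = 133 years.
A: 1515.1 mm over 133 years gives 1515.1 / 133 ≈ 11.392 mm/year.
Specimen B: 306 density bands at 2 per year is 306 / 2 = 153 years. For B, 11.392 mm/year × 153 years = 1743.0 mm.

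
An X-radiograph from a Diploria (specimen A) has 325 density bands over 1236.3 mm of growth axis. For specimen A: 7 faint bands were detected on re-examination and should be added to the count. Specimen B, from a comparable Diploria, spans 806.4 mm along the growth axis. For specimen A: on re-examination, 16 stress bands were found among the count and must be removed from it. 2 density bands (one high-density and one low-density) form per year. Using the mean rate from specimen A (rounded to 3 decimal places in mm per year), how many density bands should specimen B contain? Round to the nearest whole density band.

Specimen A: after corrections the count is 325 − 16 + 7 = 316 density bands.
Specimen A: with 2 density bands per year, 316 / 2 = 158 years.
A: Extension rate ≈ 1236.3 / 158 = 7.825 mm/yr.
B spans 806.4 / 7.825 = 103.05 years; at 2 density bands per year that is 103.05 × 2 ≈ 206 density bands.

206 density bands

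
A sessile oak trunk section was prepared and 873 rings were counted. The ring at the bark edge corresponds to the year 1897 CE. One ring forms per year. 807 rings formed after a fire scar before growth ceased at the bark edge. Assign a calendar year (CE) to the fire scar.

1090 CE

807 rings formed after the fire scar.
Counting back 807 years from 1897 CE places the fire scar in 1897 − 807 = 1090 CE.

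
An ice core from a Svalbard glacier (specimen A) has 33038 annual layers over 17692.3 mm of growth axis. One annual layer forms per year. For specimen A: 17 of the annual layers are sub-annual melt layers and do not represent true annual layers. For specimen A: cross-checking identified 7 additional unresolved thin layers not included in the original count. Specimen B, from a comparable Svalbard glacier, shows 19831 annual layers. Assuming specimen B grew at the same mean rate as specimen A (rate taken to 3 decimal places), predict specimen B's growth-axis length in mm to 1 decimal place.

Specimen A: correcting the raw count gives 33038 − 17 + 7 = 33028 true annual layers.
A: 17692.3 mm over 33028 years gives 17692.3 / 33028 ≈ 0.536 mm/yr.
B's length ≈ 0.536 × 19831 = 10629.4 mm.

10629.4 mm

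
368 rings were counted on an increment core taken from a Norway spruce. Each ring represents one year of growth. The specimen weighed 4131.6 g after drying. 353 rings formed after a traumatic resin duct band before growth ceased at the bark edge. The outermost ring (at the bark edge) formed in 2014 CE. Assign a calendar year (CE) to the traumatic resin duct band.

There are 353 rings younger than the traumatic resin duct band.
The ring at the bark edge is 2014 CE, so the traumatic resin duct band dates to 2014 − 353 = 1661 CE.

1661 CE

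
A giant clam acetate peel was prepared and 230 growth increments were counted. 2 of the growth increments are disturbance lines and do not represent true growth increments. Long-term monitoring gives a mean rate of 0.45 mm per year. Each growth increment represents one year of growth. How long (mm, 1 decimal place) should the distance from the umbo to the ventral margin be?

After corrections the count is 230 − 2 = 228 growth increments.
228 years at 0.45 mm/year gives 0.45 × 228 = 102.6 mm.

102.6 mm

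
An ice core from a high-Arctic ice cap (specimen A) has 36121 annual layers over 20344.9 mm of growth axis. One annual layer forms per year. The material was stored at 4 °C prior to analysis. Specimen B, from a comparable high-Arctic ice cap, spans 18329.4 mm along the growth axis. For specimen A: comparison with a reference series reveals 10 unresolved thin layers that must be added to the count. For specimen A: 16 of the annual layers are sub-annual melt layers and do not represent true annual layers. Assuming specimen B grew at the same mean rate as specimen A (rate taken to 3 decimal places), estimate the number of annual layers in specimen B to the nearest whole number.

Specimen A: after corrections the count is 36121 − 16 + 10 = 36115 annual layers.
A: Mean rate = 20344.9 mm / 36115 years ≈ 0.563 mm/year.
For B, 18329.4 / 0.563 = 32556.66 years ≈ 32557 annual layers.

32557 annual layers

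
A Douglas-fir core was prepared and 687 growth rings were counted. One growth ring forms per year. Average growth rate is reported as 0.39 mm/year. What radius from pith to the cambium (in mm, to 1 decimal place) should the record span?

The record spans 687 years at 0.39 mm per year.
Predicted length = 0.39 mm/year × 687 years = 267.9 mm.

267.9 mm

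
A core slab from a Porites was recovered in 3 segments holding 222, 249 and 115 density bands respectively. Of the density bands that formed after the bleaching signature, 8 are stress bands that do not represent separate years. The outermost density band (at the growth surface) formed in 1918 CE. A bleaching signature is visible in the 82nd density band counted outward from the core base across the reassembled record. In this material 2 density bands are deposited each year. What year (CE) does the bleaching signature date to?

1670 CE

Total density bands = 222 + 249 + 115 = 586.
Between density band 82 and the growth surface there are 586 − 82 = 504 density bands.
504 − 8 false = 496 true density bands after the bleaching signature.
With 2 density bands per year, 496 / 2 = 248 years.
Counting back 248 years from 1918 CE places the bleaching signature in 1918 − 248 = 1670 CE.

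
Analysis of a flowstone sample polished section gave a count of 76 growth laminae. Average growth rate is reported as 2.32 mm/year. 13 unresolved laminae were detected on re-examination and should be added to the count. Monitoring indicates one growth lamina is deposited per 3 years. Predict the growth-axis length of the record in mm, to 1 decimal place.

After corrections the count is 76 + 13 = 89 growth laminae.
At 3 years per growth lamina, 89 × 3 = 267 years.
Length ≈ 2.32 × 267 = 619.4 mm.

619.4 mm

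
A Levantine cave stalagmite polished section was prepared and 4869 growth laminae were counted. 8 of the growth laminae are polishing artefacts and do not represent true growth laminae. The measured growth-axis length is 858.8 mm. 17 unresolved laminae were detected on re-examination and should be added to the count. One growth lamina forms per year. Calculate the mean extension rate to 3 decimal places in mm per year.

0.176 mm per year

Correcting the raw count gives 4869 − 8 + 17 = 4878 true growth laminae.
Extension rate ≈ 858.8 / 4878 = 0.176 mm per year.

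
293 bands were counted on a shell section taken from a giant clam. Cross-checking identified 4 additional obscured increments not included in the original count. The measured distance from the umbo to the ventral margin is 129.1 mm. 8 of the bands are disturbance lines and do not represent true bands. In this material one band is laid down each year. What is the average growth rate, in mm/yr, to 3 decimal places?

Correcting the raw count gives 293 − 8 + 4 = 289 true bands.
Extension rate ≈ 129.1 / 289 = 0.447 mm/yr.

0.447 mm/yr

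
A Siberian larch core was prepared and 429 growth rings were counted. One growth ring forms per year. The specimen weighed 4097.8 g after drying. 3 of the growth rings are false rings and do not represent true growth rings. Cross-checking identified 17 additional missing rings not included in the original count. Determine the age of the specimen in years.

After corrections the count is 429 − 3 + 17 = 443 growth rings.
One growth ring per year makes the duration 443 years.

443 yr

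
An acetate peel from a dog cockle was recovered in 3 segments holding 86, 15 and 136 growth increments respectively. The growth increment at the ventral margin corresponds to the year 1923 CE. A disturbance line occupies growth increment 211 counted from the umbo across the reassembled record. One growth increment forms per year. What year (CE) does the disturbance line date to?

1897 CE

Total growth increments = 86 + 15 + 136 = 237.
Between growth increment 211 and the ventral margin there are 237 − 211 = 26 growth increments.
Counting back 26 years from 1923 CE places the disturbance line in 1923 − 26 = 1897 CE.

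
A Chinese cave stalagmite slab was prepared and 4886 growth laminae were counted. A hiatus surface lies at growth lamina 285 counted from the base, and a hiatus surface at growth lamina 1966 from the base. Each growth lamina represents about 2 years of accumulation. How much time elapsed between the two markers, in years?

3362 years

Separation: 1966 − 285 = 1681 growth laminae.
Multiplying by 2 years per growth lamina: 1681 × 2 = 3362 years.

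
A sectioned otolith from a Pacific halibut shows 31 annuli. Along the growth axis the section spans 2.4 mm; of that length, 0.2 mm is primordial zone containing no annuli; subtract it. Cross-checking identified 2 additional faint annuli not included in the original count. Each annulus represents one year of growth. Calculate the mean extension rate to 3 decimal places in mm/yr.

0.067 mm/yr

After corrections the count is 31 + 2 = 33 annuli.
Net length = 2.4 − 0.2 = 2.2 mm.
2.2 mm over 33 years gives 2.2 / 33 ≈ 0.067 mm/yr.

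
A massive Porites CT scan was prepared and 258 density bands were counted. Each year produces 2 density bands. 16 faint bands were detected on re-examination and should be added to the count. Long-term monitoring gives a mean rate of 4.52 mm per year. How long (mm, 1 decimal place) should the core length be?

619.2 mm

After corrections the count is 258 + 16 = 274 density bands.
Dividing by 2 density bands per year: 274 / 2 = 137 years.
Predicted length = 4.52 mm/year × 137 years = 619.2 mm.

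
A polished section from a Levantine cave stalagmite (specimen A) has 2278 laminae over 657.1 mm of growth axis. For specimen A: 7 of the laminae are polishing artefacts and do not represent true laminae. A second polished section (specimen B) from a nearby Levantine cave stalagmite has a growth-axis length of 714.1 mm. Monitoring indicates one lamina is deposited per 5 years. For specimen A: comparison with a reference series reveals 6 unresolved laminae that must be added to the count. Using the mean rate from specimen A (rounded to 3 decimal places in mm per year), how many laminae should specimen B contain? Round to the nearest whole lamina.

Specimen A: adjusted count: 2278 − 7 + 6 = 2277 laminae.
Specimen A: multiplying by 5 years per lamina: 2277 × 5 = 11385 years.
A: Extension rate ≈ 657.1 / 11385 = 0.058 mm per year.
Specimen B: 714.1 mm / 0.058 mm per year = 12312.07 years; at 5 years per lamina that is 12312.07 / 5 ≈ 2462 laminae.

2462 laminae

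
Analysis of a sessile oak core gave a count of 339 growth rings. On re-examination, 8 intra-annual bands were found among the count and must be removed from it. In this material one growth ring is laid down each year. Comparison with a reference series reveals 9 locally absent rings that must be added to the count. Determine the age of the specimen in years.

340 years

Correcting the raw count gives 339 − 8 + 9 = 340 true growth rings.
At one growth ring per year, that is 340 years.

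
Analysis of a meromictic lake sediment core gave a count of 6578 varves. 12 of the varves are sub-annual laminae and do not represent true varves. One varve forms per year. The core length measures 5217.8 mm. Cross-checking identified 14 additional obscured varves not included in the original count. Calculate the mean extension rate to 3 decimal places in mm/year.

After corrections the count is 6578 − 12 + 14 = 6580 varves.
Extension rate ≈ 5217.8 / 6580 = 0.793 mm/year.

0.793 mm/year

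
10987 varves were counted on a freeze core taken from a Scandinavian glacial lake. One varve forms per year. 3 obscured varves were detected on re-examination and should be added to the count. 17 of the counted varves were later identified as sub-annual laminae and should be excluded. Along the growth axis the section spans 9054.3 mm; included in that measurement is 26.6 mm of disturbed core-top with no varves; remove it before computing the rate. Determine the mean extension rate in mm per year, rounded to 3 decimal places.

After corrections the count is 10987 − 17 + 3 = 10973 varves.
Removing the 26.6 mm offcut leaves 9054.3 − 26.6 = 9027.7 mm.
Mean rate = 9027.7 mm / 10973 years ≈ 0.823 mm per year.

0.823 mm per year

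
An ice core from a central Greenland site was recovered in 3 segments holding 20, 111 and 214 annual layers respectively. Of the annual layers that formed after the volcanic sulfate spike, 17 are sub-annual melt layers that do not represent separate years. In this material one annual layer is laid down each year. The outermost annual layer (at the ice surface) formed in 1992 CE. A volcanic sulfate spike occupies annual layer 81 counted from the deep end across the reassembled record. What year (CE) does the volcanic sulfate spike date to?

Total annual layers = 20 + 111 + 214 = 345.
345 − 81 = 264 annual layers lie beyond the volcanic sulfate spike toward the ice surface.
Excluding 17 false annual layers: 264 − 17 = 247.
The annual layer at the ice surface is 1992 CE, so the volcanic sulfate spike dates to 1992 − 247 = 1745 CE.

1745 CE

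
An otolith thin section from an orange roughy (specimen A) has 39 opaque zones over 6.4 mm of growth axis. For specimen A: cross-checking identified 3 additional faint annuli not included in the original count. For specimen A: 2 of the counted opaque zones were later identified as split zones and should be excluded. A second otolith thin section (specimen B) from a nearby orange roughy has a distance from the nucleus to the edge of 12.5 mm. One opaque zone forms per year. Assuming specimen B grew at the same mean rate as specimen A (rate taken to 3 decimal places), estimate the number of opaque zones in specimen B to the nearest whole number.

78 opaque zones

Specimen A: correcting the raw count gives 39 − 2 + 3 = 40 true opaque zones.
A: Mean rate = 6.4 mm / 40 years ≈ 0.160 mm per year.
For B, 12.5 / 0.160 = 78.12 years ≈ 78 opaque zones.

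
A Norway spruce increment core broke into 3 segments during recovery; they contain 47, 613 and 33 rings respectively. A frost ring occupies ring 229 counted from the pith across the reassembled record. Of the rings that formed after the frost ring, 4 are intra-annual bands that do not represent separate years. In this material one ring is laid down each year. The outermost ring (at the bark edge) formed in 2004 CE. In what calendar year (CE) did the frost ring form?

1544 CE

Total rings = 47 + 613 + 33 = 693.
693 − 229 = 464 rings lie beyond the frost ring toward the bark edge.
464 − 4 false = 460 true rings after the frost ring.
The ring at the bark edge is 2004 CE, so the frost ring dates to 2004 − 460 = 1544 CE.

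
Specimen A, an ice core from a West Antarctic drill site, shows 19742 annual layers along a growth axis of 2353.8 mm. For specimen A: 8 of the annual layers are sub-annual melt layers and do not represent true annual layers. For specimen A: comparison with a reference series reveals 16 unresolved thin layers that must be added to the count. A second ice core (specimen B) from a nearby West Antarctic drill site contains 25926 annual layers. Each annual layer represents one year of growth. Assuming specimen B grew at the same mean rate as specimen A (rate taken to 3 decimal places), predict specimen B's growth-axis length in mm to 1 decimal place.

3085.2 mm

Specimen A: adjusted count: 19742 − 8 + 16 = 19750 annual layers.
A: 2353.8 mm over 19750 years gives 2353.8 / 19750 ≈ 0.119 mm/yr.
Length of B = 0.119 × 25926 = 3085.2 mm.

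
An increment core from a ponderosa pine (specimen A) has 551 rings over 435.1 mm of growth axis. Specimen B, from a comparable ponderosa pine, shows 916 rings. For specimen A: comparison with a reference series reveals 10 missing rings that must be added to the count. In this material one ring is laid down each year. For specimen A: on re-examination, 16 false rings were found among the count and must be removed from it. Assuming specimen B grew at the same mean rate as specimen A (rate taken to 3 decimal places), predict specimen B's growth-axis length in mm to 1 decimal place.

Specimen A: after corrections the count is 551 − 16 + 10 = 545 rings.
A: Extension rate ≈ 435.1 / 545 = 0.798 mm/year.
Length of B = 0.798 × 916 = 731.0 mm.

731.0 mm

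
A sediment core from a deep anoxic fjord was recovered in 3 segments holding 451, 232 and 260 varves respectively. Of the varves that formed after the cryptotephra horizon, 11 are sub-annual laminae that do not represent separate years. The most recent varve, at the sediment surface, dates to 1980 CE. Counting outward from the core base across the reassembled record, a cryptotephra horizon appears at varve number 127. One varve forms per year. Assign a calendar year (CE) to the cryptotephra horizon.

1175 CE

Total varves = 451 + 232 + 260 = 943.
943 − 127 = 816 varves lie beyond the cryptotephra horizon toward the sediment surface.
816 − 11 false = 805 true varves after the cryptotephra horizon.
1980 − 805 = 1175 CE.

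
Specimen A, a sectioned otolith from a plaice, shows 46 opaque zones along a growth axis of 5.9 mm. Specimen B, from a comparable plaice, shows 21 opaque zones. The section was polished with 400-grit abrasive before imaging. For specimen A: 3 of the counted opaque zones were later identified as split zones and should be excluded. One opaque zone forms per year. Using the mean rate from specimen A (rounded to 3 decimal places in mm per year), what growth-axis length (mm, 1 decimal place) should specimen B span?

2.9 mm

Specimen A: adjusted count: 46 − 3 = 43 opaque zones.
A: Extension rate ≈ 5.9 / 43 = 0.137 mm/year.
Length of B = 0.137 × 21 = 2.9 mm.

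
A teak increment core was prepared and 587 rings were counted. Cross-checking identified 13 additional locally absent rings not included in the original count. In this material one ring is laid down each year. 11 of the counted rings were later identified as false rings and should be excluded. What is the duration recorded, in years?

After corrections the count is 587 − 11 + 13 = 589 rings.
One ring per year makes the duration 589 years.

589 years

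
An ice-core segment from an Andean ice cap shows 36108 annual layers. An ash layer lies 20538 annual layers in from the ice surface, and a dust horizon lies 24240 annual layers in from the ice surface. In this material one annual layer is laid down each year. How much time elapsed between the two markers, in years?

The two markers are separated by 24240 − 20538 = 3702 annual layers.
At one annual layer per year, 3702 years elapsed between them.

3702 years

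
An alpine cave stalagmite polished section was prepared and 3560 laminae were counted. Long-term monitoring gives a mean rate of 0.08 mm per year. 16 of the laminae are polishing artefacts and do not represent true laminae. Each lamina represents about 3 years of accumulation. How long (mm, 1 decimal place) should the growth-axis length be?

Adjusted count: 3560 − 16 = 3544 laminae.
At 3 years per lamina, 3544 × 3 = 10632 years.
Predicted length = 0.08 mm/year × 10632 years = 850.6 mm.

850.6 mm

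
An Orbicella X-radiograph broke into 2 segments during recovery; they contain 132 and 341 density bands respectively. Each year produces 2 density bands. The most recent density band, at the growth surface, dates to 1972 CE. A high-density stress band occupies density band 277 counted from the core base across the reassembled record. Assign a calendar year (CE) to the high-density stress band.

Total density bands = 132 + 341 = 473.
Between density band 277 and the growth surface there are 473 − 277 = 196 density bands.
196 density bands at 2 per year is 196 / 2 = 98 years.
The density band at the growth surface is 1972 CE, so the high-density stress band dates to 1972 − 98 = 1874 CE.

1874 CE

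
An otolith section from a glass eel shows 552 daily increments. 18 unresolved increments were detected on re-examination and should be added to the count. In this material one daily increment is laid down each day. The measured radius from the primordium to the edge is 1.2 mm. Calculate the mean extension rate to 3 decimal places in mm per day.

0.002 mm per day

Adjusted count: 552 + 18 = 570 daily increments.
1.2 mm over 570 days gives 1.2 / 570 ≈ 0.002 mm per day.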